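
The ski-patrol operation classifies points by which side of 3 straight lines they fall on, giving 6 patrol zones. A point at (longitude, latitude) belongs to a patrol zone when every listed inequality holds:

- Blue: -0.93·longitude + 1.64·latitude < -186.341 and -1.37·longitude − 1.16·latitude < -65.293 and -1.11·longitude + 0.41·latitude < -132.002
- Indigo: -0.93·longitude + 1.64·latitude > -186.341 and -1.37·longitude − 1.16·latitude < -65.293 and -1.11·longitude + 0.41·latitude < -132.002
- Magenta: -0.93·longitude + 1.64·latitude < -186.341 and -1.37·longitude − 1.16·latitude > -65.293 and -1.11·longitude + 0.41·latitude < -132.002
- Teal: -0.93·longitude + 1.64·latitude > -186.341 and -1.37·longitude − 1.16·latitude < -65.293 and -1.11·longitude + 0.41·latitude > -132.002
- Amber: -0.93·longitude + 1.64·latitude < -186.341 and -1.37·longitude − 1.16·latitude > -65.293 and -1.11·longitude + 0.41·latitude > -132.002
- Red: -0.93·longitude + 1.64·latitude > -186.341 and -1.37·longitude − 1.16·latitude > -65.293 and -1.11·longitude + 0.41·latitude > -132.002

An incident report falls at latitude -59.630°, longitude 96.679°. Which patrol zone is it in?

-0.93·96.679 + 1.64·-59.630 = -187.705, which is < -186.341
-1.37·96.679 − 1.16·-59.630 = -63.279, which is > -65.293
-1.11·96.679 + 0.41·-59.630 = -131.762, which is > -132.002
This sign pattern matches Amber.

Amber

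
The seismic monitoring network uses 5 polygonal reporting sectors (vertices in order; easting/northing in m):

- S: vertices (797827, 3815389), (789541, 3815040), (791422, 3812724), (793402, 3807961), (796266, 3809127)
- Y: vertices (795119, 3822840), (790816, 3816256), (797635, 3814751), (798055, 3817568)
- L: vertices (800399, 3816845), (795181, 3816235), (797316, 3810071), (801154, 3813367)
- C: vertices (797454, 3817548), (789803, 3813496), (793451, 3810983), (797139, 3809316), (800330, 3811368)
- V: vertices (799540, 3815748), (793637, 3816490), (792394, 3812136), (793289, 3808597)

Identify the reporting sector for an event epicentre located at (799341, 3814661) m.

Cast a ray rightward from (799341, 3814661). For each polygon, the edges (by vertex number in listed order) whose endpoints lie on opposite sides of northing = 3814661, where each meets that height, and whether that is right or left of the point:
S: 2–3 at easting≈789848.8 (left), 5–1 at easting≈797645.5 (left) → 0 crossings.
Y: no edge straddles that height → 0 crossings.
L: 2–3 at easting≈795726.2 (left), 4–1 at easting≈800873.1 (right) → 1 crossing.
C: 1–2 at easting≈792002.8 (left), 5–1 at easting≈798797.5 (left) → 0 crossings.
V: 2–3 at easting≈793114.8 (left), 4–1 at easting≈798589.8 (left) → 0 crossings.
Only L has an odd count, so the point is inside L.

L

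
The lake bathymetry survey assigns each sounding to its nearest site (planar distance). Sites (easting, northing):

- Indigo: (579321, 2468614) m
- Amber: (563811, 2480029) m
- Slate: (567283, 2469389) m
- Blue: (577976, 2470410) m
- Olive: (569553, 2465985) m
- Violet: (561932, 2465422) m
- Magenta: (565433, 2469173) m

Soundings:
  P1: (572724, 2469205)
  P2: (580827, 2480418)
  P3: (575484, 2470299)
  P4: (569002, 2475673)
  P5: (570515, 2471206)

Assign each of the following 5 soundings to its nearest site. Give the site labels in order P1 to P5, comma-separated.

Olive, Blue, Blue, Slate, Slate

P1 → Olive (d²=20423641.00)
P2 → Blue (d²=108288265.00)
P3 → Blue (d²=6222385.00)
P4 → Slate (d²=42443617.00)
P5 → Slate (d²=13747313.00)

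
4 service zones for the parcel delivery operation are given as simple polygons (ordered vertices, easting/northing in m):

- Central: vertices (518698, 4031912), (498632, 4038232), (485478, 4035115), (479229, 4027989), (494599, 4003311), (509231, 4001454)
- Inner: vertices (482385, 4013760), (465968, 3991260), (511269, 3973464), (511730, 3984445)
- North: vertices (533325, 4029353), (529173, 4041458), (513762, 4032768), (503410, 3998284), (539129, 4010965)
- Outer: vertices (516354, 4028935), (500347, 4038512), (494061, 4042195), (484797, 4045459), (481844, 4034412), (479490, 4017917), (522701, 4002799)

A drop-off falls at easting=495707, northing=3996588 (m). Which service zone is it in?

Inner

Cast a ray rightward from (495707, 3996588). For each polygon, the edges (by vertex number in listed order) whose endpoints lie on opposite sides of northing = 3996588, where each meets that height, and whether that is right or left of the point:
Central: no edge straddles that height → 0 crossings.
Inner: 1–2 at easting≈469855.5 (left), 4–1 at easting≈499574.6 (right) → 1 crossing.
North: no edge straddles that height → 0 crossings.
Outer: no edge straddles that height → 0 crossings.
Only Inner has an odd count, so the point is inside Inner.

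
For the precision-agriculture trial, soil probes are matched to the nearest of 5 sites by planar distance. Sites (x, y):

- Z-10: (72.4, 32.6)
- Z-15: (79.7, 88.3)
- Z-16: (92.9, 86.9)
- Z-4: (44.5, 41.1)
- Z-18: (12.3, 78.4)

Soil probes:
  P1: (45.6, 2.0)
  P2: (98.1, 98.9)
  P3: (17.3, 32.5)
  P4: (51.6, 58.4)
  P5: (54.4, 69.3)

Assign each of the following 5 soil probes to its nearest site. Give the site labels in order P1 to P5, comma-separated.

P1 → Z-4 (d²=1530.02)
P2 → Z-16 (d²=171.04)
P3 → Z-4 (d²=813.80)
P4 → Z-4 (d²=349.70)
P5 → Z-4 (d²=893.25)

Z-4, Z-16, Z-4, Z-4, Z-4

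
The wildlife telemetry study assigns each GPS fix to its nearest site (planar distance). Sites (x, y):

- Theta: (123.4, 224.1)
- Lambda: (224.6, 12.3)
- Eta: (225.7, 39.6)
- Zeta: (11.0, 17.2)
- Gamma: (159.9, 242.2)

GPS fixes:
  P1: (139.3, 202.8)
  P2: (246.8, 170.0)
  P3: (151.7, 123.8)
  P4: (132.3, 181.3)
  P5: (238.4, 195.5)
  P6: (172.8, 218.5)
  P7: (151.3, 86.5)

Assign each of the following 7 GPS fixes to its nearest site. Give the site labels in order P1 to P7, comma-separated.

Theta, Gamma, Theta, Theta, Gamma, Gamma, Eta

P1 → Theta (d²=706.50)
P2 → Gamma (d²=12764.45)
P3 → Theta (d²=10860.98)
P4 → Theta (d²=1911.05)
P5 → Gamma (d²=8343.14)
P6 → Gamma (d²=728.10)
P7 → Eta (d²=7734.97)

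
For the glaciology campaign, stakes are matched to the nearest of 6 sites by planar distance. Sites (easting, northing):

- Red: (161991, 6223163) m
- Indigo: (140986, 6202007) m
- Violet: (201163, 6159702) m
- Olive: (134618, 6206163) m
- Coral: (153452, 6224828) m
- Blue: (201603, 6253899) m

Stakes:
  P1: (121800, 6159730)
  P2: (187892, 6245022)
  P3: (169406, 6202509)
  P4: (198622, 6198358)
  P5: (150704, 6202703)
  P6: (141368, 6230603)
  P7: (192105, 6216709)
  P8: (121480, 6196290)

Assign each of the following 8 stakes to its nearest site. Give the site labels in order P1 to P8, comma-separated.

Indigo, Blue, Red, Violet, Indigo, Coral, Red, Olive

P1 → Indigo (d²=2155447325.00)
P2 → Blue (d²=266792650.00)
P3 → Red (d²=481569941.00)
P4 → Violet (d²=1500743017.00)
P5 → Indigo (d²=94923940.00)
P6 → Coral (d²=179373681.00)
P7 → Red (d²=948507112.00)
P8 → Olive (d²=270083173.00)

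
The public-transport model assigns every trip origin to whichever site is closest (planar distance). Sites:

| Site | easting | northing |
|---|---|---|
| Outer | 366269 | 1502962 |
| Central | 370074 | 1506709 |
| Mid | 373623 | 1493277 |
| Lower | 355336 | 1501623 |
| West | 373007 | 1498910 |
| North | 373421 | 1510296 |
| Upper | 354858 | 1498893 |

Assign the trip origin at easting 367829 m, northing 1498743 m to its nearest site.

Squared distances to each site:
Outer: 20233561.000; Central: 68497181.000; Mid: 63447592.000; Lower: 164369449.000; West: 26839573.000; North: 164742273.000; Upper: 168269341.000.
Minimum at Outer.

Outer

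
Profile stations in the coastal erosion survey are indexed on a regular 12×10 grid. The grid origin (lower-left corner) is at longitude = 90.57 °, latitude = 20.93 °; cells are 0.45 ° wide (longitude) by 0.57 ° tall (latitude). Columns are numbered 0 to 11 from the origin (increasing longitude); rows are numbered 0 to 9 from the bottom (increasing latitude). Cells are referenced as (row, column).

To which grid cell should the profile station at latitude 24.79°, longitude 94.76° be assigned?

(6, 9)

Column index: ⌊(94.76 − 90.57) / 0.45⌋ = ⌊9.311⌋ = 9
Row offset from origin: ⌊(24.79 − 20.93) / 0.57⌋ = ⌊6.772⌋ = 6 → row 6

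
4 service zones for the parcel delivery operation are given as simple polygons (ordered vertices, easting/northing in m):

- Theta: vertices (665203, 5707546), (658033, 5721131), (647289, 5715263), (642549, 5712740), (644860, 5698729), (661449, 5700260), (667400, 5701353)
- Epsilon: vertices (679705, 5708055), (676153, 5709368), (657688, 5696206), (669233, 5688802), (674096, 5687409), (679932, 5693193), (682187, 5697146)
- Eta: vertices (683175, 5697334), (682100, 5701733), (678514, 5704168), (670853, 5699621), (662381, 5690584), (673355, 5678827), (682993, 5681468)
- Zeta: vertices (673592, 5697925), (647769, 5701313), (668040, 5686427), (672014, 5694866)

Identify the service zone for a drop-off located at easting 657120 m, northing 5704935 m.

Cast a ray rightward from (657120, 5704935). For each polygon, the edges (by vertex number in listed order) whose endpoints lie on opposite sides of northing = 5704935, where each meets that height, and whether that is right or left of the point:
Theta: 4–5 at easting≈643836.4 (left), 7–1 at easting≈666129.3 (right) → 1 crossing.
Epsilon: 2–3 at easting≈669933.9 (right), 7–1 at easting≈680414.9 (right) → 2 crossings.
Eta: no edge straddles that height → 0 crossings.
Zeta: no edge straddles that height → 0 crossings.
Only Theta has an odd count, so the point is inside Theta.

Theta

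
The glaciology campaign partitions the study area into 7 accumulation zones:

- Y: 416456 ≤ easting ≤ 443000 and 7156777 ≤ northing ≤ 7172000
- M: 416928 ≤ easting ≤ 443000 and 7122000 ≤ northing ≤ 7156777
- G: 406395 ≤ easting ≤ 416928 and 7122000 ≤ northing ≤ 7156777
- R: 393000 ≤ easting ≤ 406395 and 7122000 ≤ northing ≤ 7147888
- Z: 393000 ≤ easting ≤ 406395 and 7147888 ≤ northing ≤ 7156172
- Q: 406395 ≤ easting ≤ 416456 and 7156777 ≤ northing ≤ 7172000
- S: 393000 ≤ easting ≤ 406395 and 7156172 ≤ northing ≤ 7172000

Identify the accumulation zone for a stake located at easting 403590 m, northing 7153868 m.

The point has easting = 403590 and northing = 7153868.
Only Z satisfies 393000 ≤ easting ≤ 406395 and 7147888 ≤ northing ≤ 7156172.

Z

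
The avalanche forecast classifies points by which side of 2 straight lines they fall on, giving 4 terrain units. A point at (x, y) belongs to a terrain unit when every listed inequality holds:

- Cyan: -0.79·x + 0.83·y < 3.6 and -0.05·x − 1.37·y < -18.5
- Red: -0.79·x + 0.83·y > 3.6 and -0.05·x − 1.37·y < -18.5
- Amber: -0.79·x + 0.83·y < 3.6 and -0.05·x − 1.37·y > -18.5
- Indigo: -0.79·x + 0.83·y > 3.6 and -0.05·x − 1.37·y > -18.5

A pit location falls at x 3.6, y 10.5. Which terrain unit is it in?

-0.79·3.6 + 0.83·10.5 = 5.871, which is > 3.6
-0.05·3.6 − 1.37·10.5 = -14.565, which is > -18.5
This sign pattern matches Indigo.

Indigo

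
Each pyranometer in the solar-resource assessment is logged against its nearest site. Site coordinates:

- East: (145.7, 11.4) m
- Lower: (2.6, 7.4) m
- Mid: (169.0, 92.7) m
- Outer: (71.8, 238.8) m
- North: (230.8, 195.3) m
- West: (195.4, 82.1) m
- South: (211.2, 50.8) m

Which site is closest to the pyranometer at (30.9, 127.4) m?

Outer

Squared distances to each site:
East: 26635.040; Lower: 15200.890; Mid: 20275.700; Outer: 14082.770; North: 44570.420; West: 29112.340; South: 38375.650.
Minimum at Outer.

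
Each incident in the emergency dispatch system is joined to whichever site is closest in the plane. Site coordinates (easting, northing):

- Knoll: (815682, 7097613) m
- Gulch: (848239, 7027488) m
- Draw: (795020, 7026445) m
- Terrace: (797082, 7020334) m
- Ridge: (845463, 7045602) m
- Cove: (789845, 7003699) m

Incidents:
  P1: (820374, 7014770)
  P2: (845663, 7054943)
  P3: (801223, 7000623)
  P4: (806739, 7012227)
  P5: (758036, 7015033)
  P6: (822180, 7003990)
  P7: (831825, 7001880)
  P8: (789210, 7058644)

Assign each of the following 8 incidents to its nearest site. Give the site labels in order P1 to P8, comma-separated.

Terrace, Ridge, Cove, Terrace, Cove, Terrace, Gulch, Draw

P1 → Terrace (d²=573475360.00)
P2 → Ridge (d²=87294281.00)
P3 → Cove (d²=138920660.00)
P4 → Terrace (d²=158981098.00)
P5 → Cove (d²=1140272037.00)
P6 → Terrace (d²=897035940.00)
P7 → Gulch (d²=925189060.00)
P8 → Draw (d²=1070531701.00)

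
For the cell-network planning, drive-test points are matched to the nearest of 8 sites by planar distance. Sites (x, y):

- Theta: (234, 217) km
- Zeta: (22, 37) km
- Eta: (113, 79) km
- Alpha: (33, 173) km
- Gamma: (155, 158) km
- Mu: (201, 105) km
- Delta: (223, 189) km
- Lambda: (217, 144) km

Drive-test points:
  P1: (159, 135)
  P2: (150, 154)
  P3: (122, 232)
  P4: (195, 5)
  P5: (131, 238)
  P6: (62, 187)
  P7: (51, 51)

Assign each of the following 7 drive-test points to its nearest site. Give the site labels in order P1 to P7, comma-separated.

P1 → Gamma (d²=545.00)
P2 → Gamma (d²=41.00)
P3 → Gamma (d²=6565.00)
P4 → Mu (d²=10036.00)
P5 → Gamma (d²=6976.00)
P6 → Alpha (d²=1037.00)
P7 → Zeta (d²=1037.00)

Gamma, Gamma, Gamma, Mu, Gamma, Alpha, Zeta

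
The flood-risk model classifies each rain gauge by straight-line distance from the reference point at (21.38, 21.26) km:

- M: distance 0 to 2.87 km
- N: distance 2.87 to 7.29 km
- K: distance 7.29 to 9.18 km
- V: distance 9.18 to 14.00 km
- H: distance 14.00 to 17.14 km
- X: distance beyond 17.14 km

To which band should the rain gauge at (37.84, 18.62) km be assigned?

H

Distance = √((37.84−21.38)² + (18.62−21.26)²) = √(270.932 + 6.970) = 16.670 km.
14.00 ≤ 16.670 < 17.14 → H.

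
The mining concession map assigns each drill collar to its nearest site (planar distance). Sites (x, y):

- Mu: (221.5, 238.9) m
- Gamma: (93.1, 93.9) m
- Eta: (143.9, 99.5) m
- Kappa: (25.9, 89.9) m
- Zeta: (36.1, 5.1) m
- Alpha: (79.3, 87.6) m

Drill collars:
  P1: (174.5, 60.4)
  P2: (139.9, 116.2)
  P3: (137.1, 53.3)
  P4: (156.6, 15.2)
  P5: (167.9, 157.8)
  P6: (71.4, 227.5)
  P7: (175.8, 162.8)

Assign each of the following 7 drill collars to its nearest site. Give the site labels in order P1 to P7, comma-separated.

P1 → Eta (d²=2465.17)
P2 → Eta (d²=294.89)
P3 → Eta (d²=2180.68)
P4 → Eta (d²=7267.78)
P5 → Eta (d²=3974.89)
P6 → Gamma (d²=18319.85)
P7 → Eta (d²=5024.50)

Eta, Eta, Eta, Eta, Eta, Gamma, Eta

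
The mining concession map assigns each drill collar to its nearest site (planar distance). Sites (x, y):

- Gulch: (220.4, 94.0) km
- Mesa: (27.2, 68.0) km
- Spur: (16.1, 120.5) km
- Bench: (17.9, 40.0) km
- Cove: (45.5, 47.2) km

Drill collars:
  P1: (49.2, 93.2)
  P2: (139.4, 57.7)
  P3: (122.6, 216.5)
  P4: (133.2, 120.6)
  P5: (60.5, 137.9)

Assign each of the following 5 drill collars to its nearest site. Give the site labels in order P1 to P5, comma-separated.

P1 → Mesa (d²=1119.04)
P2 → Gulch (d²=7878.69)
P3 → Spur (d²=20558.25)
P4 → Gulch (d²=8311.40)
P5 → Spur (d²=2274.12)

Mesa, Gulch, Spur, Gulch, Spur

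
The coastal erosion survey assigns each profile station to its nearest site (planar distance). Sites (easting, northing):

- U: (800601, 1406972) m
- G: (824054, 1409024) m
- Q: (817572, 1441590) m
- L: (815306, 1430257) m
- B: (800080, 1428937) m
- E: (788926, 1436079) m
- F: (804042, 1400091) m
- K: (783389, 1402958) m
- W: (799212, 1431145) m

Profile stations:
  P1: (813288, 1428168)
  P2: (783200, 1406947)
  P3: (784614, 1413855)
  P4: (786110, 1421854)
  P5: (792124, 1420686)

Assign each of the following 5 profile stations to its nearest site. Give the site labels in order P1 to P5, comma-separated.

L, K, K, E, B

P1 → L (d²=8436245.00)
P2 → K (d²=15947842.00)
P3 → K (d²=120245234.00)
P4 → E (d²=210280481.00)
P5 → B (d²=131376937.00)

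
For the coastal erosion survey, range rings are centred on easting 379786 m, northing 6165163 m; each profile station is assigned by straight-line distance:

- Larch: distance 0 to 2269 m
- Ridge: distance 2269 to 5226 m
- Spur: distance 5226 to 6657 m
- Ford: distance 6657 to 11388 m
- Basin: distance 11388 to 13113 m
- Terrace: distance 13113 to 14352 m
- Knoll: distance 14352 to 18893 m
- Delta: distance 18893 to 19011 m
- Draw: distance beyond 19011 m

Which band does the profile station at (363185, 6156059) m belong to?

Delta

Distance = √((363185−379786)² + (6156059−6165163)²) = √(275593201.000 + 82882816.000) = 18933.463 m.
18893 ≤ 18933.463 < 19011 → Delta.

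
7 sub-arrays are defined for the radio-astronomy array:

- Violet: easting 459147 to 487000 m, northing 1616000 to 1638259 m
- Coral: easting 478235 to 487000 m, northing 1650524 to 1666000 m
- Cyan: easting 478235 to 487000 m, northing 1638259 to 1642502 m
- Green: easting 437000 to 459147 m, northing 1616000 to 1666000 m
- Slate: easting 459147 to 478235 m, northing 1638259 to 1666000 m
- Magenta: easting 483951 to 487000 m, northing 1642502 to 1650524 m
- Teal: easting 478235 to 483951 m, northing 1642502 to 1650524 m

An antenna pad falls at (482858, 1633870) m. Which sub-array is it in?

Violet

The point has easting = 482858 and northing = 1633870.
Only Violet satisfies 459147 ≤ easting ≤ 487000 and 1616000 ≤ northing ≤ 1638259.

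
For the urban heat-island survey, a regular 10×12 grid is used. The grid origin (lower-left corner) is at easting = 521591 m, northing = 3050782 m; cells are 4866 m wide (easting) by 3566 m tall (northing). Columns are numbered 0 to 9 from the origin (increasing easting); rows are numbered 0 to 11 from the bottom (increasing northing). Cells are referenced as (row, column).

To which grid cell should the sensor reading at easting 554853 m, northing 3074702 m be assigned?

(6, 6)

Column index: ⌊(554853 − 521591) / 4866⌋ = ⌊6.836⌋ = 6
Row offset from origin: ⌊(3074702 − 3050782) / 3566⌋ = ⌊6.708⌋ = 6 → row 6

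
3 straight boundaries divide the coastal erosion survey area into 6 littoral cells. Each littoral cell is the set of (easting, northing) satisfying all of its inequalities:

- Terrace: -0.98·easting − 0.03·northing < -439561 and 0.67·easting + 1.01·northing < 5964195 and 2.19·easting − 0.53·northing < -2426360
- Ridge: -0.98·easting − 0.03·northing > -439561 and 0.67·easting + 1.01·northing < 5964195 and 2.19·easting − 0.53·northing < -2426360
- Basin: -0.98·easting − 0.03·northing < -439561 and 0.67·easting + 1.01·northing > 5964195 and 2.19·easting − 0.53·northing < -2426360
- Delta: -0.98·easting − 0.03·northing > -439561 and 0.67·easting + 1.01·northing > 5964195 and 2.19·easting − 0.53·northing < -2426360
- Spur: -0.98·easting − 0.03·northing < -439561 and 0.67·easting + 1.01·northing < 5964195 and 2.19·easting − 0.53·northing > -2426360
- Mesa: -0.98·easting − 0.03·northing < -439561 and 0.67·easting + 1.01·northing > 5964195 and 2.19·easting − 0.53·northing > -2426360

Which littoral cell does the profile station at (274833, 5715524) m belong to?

Terrace

-0.98·274833 − 0.03·5715524 = -440802.060, which is < -439561
0.67·274833 + 1.01·5715524 = 5956817.350, which is < 5964195
2.19·274833 − 0.53·5715524 = -2427343.450, which is < -2426360
This sign pattern matches Terrace.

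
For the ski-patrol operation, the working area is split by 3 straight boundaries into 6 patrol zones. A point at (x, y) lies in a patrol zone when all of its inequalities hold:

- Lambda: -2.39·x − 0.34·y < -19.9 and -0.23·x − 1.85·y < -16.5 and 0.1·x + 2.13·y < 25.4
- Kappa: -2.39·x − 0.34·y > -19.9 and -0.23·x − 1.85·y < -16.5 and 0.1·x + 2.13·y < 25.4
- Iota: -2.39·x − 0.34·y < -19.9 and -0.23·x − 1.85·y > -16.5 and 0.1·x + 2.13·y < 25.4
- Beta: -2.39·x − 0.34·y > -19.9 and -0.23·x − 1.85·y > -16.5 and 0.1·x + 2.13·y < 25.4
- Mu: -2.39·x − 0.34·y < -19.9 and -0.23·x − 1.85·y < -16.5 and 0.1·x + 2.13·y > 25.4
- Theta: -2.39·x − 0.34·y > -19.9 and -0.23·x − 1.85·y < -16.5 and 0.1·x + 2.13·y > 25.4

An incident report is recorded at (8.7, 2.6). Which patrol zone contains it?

-2.39·8.7 − 0.34·2.6 = -21.677, which is < -19.9
-0.23·8.7 − 1.85·2.6 = -6.811, which is > -16.5
0.1·8.7 + 2.13·2.6 = 6.408, which is < 25.4
This sign pattern matches Iota.

Iota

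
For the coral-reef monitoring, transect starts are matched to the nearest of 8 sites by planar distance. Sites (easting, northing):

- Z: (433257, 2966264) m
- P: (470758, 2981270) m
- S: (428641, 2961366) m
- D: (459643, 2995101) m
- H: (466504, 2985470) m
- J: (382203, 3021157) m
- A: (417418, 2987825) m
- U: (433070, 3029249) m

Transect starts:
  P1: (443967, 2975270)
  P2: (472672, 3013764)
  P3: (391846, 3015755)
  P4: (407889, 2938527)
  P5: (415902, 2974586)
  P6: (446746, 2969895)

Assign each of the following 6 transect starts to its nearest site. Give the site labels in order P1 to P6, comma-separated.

Z, D, J, S, A, Z

P1 → Z (d²=195812136.00)
P2 → D (d²=518062410.00)
P3 → J (d²=122169053.00)
P4 → S (d²=952265425.00)
P5 → A (d²=177569377.00)
P6 → Z (d²=195137282.00)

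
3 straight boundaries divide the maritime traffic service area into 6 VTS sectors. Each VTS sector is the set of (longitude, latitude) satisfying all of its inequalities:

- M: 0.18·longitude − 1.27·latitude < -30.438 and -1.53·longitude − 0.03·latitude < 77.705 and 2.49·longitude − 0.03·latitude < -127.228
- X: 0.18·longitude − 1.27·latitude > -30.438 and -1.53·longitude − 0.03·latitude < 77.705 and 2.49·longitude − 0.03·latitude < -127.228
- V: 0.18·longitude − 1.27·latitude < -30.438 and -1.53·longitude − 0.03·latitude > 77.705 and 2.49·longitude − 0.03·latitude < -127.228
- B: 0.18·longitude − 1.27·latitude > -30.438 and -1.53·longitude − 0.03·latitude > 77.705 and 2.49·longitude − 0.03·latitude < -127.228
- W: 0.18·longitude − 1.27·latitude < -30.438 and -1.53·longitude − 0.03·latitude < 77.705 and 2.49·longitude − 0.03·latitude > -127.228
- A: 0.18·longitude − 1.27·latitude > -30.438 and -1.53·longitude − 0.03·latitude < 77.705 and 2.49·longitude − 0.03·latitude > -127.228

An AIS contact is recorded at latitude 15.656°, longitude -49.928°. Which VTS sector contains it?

A

0.18·-49.928 − 1.27·15.656 = -28.870, which is > -30.438
-1.53·-49.928 − 0.03·15.656 = 75.920, which is < 77.705
2.49·-49.928 − 0.03·15.656 = -124.790, which is > -127.228
This sign pattern matches A.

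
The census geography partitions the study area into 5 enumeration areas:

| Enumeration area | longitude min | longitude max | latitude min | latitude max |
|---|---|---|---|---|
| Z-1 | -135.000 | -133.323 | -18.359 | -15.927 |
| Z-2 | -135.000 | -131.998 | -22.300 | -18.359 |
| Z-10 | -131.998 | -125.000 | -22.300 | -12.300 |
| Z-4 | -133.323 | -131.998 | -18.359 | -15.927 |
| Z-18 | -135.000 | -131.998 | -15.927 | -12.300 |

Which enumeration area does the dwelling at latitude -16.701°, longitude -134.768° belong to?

Z-1

The point has longitude = -134.768 and latitude = -16.701.
Only Z-1 satisfies -135.000 ≤ longitude ≤ -133.323 and -18.359 ≤ latitude ≤ -15.927.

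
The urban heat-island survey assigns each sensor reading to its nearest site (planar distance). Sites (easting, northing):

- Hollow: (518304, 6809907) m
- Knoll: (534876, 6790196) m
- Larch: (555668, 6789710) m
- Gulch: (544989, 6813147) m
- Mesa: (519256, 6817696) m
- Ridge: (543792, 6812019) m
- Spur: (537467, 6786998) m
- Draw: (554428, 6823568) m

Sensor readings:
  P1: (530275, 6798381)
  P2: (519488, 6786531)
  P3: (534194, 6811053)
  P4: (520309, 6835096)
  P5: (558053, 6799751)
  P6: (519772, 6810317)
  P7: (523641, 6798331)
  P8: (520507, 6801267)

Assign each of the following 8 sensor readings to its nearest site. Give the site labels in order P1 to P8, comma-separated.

P1 → Knoll (d²=88163426.00)
P2 → Knoll (d²=250222769.00)
P3 → Ridge (d²=93054760.00)
P4 → Mesa (d²=303868809.00)
P5 → Larch (d²=106509906.00)
P6 → Hollow (d²=2323124.00)
P7 → Hollow (d²=162487345.00)
P8 → Hollow (d²=79502809.00)

Knoll, Knoll, Ridge, Mesa, Larch, Hollow, Hollow, Hollow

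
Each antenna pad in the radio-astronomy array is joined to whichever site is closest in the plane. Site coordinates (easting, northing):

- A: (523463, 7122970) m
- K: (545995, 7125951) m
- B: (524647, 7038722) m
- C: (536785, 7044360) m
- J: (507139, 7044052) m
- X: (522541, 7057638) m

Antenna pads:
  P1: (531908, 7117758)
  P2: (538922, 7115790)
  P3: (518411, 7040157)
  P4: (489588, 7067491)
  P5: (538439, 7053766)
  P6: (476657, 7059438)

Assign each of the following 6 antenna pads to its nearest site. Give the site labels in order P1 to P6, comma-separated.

A, K, B, J, C, J

P1 → A (d²=98482969.00)
P2 → K (d²=153273250.00)
P3 → B (d²=40946921.00)
P4 → J (d²=857424322.00)
P5 → C (d²=91208552.00)
P6 → J (d²=1165881320.00)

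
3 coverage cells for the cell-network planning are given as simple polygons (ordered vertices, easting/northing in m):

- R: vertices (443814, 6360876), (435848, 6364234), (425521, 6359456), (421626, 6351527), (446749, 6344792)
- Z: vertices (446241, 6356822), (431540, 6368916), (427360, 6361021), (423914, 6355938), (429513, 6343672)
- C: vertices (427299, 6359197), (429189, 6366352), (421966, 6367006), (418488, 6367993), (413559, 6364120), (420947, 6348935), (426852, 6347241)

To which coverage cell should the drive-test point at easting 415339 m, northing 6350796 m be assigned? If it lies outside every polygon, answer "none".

none

Cast a ray rightward from (415339, 6350796). For each polygon, the edges (by vertex number in listed order) whose endpoints lie on opposite sides of northing = 6350796, where each meets that height, and whether that is right or left of the point:
R: 4–5 at easting≈424352.8 (right), 5–1 at easting≈445653.4 (right) → 2 crossings.
Z: 4–5 at easting≈426261.1 (right), 5–1 at easting≈438575.4 (right) → 2 crossings.
C: 5–6 at easting≈420041.6 (right), 7–1 at easting≈426984.9 (right) → 2 crossings.
All counts are even, so the point lies outside every listed polygon.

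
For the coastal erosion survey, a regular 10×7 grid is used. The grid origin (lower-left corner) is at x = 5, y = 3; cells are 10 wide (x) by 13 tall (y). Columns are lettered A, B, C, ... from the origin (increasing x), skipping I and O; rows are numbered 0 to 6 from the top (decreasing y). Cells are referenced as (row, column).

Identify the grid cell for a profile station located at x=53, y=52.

Column index: ⌊(53 − 5) / 10⌋ = ⌊4.800⌋ = 4 → column E
Row offset from origin: ⌊(52 − 3) / 13⌋ = ⌊3.769⌋ = 3 → row 3 (counted from top)

(3, E)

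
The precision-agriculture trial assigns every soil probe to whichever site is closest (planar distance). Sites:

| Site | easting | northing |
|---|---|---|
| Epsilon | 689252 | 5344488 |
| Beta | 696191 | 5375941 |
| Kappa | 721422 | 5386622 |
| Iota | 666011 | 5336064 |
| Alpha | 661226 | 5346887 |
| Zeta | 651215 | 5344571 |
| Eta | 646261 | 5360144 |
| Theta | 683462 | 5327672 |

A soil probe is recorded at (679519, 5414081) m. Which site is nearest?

Beta

Squared distances to each site:
Epsilon: 4937916938.000; Beta: 1732615184.000; Kappa: 2509858090.000; Iota: 6269118353.000; Alpha: 4849667485.000; Zeta: 5632756516.000; Eta: 4015294533.000; Theta: 7482062530.000.
Minimum at Beta.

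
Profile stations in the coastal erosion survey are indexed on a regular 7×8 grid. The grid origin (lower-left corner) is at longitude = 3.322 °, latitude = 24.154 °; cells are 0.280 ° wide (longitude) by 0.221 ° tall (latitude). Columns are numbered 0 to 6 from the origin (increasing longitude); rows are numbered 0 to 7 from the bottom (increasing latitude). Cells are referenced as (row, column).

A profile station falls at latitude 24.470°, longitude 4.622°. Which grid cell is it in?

(1, 4)

Column index: ⌊(4.622 − 3.322) / 0.280⌋ = ⌊4.643⌋ = 4
Row offset from origin: ⌊(24.470 − 24.154) / 0.221⌋ = ⌊1.430⌋ = 1 → row 1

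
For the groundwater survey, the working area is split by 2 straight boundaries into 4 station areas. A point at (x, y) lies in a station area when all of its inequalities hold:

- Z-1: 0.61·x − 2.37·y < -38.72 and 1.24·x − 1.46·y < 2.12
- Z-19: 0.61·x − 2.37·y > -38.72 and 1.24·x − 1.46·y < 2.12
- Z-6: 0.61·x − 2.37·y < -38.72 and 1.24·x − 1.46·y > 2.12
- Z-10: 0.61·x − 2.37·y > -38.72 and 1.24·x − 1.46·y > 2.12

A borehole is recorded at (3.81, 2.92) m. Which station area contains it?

Z-19

0.61·3.81 − 2.37·2.92 = -4.596, which is > -38.72
1.24·3.81 − 1.46·2.92 = 0.461, which is < 2.12
This sign pattern matches Z-19.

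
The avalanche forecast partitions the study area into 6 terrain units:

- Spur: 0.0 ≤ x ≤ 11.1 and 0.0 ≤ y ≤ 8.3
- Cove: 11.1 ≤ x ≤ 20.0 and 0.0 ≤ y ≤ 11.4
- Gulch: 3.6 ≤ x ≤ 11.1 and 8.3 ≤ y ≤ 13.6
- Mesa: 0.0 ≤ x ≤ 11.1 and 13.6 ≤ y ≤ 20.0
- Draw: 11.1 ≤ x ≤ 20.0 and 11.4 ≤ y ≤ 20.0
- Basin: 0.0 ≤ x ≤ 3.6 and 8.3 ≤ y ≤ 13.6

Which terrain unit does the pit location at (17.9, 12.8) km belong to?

Draw

The point has x = 17.9 and y = 12.8.
Only Draw satisfies 11.1 ≤ x ≤ 20.0 and 11.4 ≤ y ≤ 20.0.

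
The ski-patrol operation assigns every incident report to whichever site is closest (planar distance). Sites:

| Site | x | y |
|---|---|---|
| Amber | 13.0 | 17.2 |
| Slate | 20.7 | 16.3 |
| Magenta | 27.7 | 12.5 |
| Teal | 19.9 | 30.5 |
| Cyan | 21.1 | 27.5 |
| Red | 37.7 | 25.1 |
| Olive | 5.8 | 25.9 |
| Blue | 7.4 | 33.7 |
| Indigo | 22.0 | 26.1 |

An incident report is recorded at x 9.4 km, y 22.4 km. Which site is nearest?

Olive

Squared distances to each site:
Amber: 40.000; Slate: 164.900; Magenta: 432.900; Teal: 175.860; Cyan: 162.900; Red: 808.180; Olive: 25.210; Blue: 131.690; Indigo: 172.450.
Minimum at Olive.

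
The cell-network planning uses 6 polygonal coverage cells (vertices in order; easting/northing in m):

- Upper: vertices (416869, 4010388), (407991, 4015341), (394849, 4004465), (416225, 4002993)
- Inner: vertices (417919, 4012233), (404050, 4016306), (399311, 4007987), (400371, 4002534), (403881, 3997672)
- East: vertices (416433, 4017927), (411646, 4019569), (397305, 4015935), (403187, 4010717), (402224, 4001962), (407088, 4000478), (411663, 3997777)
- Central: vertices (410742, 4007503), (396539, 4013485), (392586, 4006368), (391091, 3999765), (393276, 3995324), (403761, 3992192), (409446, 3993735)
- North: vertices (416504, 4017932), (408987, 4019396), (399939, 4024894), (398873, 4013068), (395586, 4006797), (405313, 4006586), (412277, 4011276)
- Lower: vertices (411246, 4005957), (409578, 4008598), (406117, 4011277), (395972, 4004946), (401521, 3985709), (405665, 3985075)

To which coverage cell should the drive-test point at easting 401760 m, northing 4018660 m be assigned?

Cast a ray rightward from (401760, 4018660). For each polygon, the edges (by vertex number in listed order) whose endpoints lie on opposite sides of northing = 4018660, where each meets that height, and whether that is right or left of the point:
Upper: no edge straddles that height → 0 crossings.
Inner: no edge straddles that height → 0 crossings.
East: 1–2 at easting≈414296.1 (right), 2–3 at easting≈408058.8 (right) → 2 crossings.
Central: no edge straddles that height → 0 crossings.
North: 1–2 at easting≈412766.0 (right), 3–4 at easting≈399377.1 (left) → 1 crossing.
Lower: no edge straddles that height → 0 crossings.
Only North has an odd count, so the point is inside North.

North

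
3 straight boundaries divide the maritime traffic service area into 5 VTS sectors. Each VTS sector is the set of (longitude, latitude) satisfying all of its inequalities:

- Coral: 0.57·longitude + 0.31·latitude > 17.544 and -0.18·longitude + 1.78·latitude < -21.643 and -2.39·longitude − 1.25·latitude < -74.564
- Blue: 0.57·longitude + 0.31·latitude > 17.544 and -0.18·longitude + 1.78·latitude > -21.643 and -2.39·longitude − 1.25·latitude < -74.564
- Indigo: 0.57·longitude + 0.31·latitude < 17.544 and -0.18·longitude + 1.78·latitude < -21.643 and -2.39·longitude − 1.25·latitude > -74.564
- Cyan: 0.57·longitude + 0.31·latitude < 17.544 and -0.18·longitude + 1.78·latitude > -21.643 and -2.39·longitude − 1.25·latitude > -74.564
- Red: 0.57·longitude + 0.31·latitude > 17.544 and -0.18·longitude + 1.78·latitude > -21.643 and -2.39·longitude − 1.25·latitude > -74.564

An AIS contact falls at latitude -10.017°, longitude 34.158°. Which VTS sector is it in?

Indigo

0.57·34.158 + 0.31·-10.017 = 16.365, which is < 17.544
-0.18·34.158 + 1.78·-10.017 = -23.979, which is < -21.643
-2.39·34.158 − 1.25·-10.017 = -69.116, which is > -74.564
This sign pattern matches Indigo.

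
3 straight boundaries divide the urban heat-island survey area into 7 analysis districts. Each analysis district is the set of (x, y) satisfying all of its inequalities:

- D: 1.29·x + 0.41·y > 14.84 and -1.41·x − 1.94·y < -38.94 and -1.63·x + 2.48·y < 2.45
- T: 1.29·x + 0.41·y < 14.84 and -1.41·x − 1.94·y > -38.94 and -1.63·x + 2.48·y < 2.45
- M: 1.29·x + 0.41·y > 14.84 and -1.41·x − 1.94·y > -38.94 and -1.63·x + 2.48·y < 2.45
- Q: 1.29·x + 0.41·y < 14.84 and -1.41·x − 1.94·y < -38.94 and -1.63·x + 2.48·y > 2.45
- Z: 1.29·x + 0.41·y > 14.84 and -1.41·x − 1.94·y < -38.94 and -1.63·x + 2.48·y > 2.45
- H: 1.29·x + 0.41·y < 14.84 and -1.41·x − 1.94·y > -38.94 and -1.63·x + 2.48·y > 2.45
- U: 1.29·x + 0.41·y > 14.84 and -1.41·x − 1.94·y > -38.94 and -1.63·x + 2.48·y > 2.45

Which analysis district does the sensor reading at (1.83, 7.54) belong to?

1.29·1.83 + 0.41·7.54 = 5.452, which is < 14.84
-1.41·1.83 − 1.94·7.54 = -17.208, which is > -38.94
-1.63·1.83 + 2.48·7.54 = 15.716, which is > 2.45
This sign pattern matches H.

H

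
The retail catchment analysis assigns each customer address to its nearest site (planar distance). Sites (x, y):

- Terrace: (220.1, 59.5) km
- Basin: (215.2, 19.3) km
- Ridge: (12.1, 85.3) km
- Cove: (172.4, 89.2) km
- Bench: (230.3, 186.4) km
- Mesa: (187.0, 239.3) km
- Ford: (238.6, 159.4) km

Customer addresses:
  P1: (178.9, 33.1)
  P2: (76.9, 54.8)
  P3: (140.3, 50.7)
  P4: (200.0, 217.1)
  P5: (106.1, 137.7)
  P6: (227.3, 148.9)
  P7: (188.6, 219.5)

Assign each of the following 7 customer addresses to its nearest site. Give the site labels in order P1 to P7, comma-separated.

P1 → Basin (d²=1508.13)
P2 → Ridge (d²=5129.29)
P3 → Cove (d²=2512.66)
P4 → Mesa (d²=661.84)
P5 → Cove (d²=6747.94)
P6 → Ford (d²=237.94)
P7 → Mesa (d²=394.60)

Basin, Ridge, Cove, Mesa, Cove, Ford, Mesa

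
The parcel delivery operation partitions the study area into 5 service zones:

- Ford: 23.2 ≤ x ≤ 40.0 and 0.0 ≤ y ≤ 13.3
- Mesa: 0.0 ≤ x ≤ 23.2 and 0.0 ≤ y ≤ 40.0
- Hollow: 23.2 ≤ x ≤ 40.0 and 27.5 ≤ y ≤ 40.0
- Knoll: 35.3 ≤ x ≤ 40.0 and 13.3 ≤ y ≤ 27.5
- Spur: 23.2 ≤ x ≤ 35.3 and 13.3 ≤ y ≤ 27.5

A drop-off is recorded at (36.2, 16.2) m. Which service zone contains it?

The point has x = 36.2 and y = 16.2.
Only Knoll satisfies 35.3 ≤ x ≤ 40.0 and 13.3 ≤ y ≤ 27.5.

Knoll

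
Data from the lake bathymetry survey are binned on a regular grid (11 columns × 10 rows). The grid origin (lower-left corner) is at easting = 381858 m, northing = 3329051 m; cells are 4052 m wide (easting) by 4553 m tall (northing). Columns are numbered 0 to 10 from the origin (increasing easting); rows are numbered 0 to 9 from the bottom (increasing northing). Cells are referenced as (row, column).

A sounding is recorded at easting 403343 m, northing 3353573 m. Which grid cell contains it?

Column index: ⌊(403343 − 381858) / 4052⌋ = ⌊5.302⌋ = 5
Row offset from origin: ⌊(3353573 − 3329051) / 4553⌋ = ⌊5.386⌋ = 5 → row 5

(5, 5)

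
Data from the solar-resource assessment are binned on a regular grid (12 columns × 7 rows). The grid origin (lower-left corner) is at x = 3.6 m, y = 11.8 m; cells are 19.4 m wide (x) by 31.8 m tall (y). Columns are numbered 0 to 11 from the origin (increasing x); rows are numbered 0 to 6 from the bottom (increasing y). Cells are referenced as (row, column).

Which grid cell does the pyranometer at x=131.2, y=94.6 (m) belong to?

(2, 6)

Column index: ⌊(131.2 − 3.6) / 19.4⌋ = ⌊6.577⌋ = 6
Row offset from origin: ⌊(94.6 − 11.8) / 31.8⌋ = ⌊2.604⌋ = 2 → row 2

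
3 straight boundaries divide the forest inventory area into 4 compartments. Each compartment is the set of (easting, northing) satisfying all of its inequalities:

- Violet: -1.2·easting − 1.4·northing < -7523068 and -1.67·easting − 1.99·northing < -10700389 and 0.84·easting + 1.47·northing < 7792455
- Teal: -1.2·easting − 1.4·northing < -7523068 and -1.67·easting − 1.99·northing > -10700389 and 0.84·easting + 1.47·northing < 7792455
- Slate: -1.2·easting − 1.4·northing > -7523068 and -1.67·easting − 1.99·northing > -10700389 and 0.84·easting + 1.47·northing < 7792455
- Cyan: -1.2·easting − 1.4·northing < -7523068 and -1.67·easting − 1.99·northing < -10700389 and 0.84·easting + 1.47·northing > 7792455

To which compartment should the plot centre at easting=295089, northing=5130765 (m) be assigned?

-1.2·295089 − 1.4·5130765 = -7537177.800, which is < -7523068
-1.67·295089 − 1.99·5130765 = -10703020.980, which is < -10700389
0.84·295089 + 1.47·5130765 = 7790099.310, which is < 7792455
This sign pattern matches Violet.

Violet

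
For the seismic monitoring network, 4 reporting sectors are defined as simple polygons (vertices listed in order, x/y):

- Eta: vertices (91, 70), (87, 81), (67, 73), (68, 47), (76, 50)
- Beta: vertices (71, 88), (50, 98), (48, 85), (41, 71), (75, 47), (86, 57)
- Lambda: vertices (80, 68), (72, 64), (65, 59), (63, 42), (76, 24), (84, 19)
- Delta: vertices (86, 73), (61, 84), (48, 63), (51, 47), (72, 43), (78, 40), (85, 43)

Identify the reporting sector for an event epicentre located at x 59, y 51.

Delta

Cast a ray rightward from (59, 51). For each polygon, the edges (by vertex number in listed order) whose endpoints lie on opposite sides of y = 51, where each meets that height, and whether that is right or left of the point:
Eta: 3–4 at x≈67.8 (right), 5–1 at x≈76.8 (right) → 2 crossings.
Beta: 4–5 at x≈69.3 (right), 5–6 at x≈79.4 (right) → 2 crossings.
Lambda: 3–4 at x≈64.1 (right), 6–1 at x≈81.4 (right) → 2 crossings.
Delta: 3–4 at x≈50.2 (left), 7–1 at x≈85.3 (right) → 1 crossing.
Only Delta has an odd count, so the point is inside Delta.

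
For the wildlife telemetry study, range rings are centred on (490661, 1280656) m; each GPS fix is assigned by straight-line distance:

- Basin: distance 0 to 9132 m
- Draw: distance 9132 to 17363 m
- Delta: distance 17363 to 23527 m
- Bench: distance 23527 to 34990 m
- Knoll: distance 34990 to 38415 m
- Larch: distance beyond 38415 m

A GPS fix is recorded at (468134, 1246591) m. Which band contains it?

Distance = √((468134−490661)² + (1246591−1280656)²) = √(507465729.000 + 1160424225.000) = 40839.808 m.
38415 ≤ 40839.808 < ∞ → Larch.

Larch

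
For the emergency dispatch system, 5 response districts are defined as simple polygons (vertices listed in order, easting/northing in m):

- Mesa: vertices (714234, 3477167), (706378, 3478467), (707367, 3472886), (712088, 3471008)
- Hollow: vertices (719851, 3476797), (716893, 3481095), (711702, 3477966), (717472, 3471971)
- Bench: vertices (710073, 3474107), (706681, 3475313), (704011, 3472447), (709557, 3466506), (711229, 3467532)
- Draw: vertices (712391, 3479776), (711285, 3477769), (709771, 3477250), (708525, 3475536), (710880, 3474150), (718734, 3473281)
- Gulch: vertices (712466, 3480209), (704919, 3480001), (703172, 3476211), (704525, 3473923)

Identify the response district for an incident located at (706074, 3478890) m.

Gulch

Cast a ray rightward from (706074, 3478890). For each polygon, the edges (by vertex number in listed order) whose endpoints lie on opposite sides of northing = 3478890, where each meets that height, and whether that is right or left of the point:
Mesa: no edge straddles that height → 0 crossings.
Hollow: 1–2 at easting≈718410.5 (right), 2–3 at easting≈713234.9 (right) → 2 crossings.
Bench: no edge straddles that height → 0 crossings.
Draw: 1–2 at easting≈711902.8 (right), 6–1 at easting≈713256.3 (right) → 2 crossings.
Gulch: 2–3 at easting≈704406.9 (left), 4–1 at easting≈710799.7 (right) → 1 crossing.
Only Gulch has an odd count, so the point is inside Gulch.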